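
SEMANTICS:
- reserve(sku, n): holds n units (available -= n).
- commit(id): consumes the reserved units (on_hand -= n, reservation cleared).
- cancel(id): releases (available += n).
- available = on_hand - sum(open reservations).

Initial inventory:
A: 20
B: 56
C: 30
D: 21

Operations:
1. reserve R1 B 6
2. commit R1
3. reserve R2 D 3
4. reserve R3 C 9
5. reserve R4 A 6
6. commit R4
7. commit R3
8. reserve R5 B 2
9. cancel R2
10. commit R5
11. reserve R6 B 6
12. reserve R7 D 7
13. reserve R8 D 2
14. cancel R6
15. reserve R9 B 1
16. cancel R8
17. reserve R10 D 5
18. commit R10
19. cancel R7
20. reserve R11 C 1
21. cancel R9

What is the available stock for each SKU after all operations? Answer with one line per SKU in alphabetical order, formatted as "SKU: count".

Step 1: reserve R1 B 6 -> on_hand[A=20 B=56 C=30 D=21] avail[A=20 B=50 C=30 D=21] open={R1}
Step 2: commit R1 -> on_hand[A=20 B=50 C=30 D=21] avail[A=20 B=50 C=30 D=21] open={}
Step 3: reserve R2 D 3 -> on_hand[A=20 B=50 C=30 D=21] avail[A=20 B=50 C=30 D=18] open={R2}
Step 4: reserve R3 C 9 -> on_hand[A=20 B=50 C=30 D=21] avail[A=20 B=50 C=21 D=18] open={R2,R3}
Step 5: reserve R4 A 6 -> on_hand[A=20 B=50 C=30 D=21] avail[A=14 B=50 C=21 D=18] open={R2,R3,R4}
Step 6: commit R4 -> on_hand[A=14 B=50 C=30 D=21] avail[A=14 B=50 C=21 D=18] open={R2,R3}
Step 7: commit R3 -> on_hand[A=14 B=50 C=21 D=21] avail[A=14 B=50 C=21 D=18] open={R2}
Step 8: reserve R5 B 2 -> on_hand[A=14 B=50 C=21 D=21] avail[A=14 B=48 C=21 D=18] open={R2,R5}
Step 9: cancel R2 -> on_hand[A=14 B=50 C=21 D=21] avail[A=14 B=48 C=21 D=21] open={R5}
Step 10: commit R5 -> on_hand[A=14 B=48 C=21 D=21] avail[A=14 B=48 C=21 D=21] open={}
Step 11: reserve R6 B 6 -> on_hand[A=14 B=48 C=21 D=21] avail[A=14 B=42 C=21 D=21] open={R6}
Step 12: reserve R7 D 7 -> on_hand[A=14 B=48 C=21 D=21] avail[A=14 B=42 C=21 D=14] open={R6,R7}
Step 13: reserve R8 D 2 -> on_hand[A=14 B=48 C=21 D=21] avail[A=14 B=42 C=21 D=12] open={R6,R7,R8}
Step 14: cancel R6 -> on_hand[A=14 B=48 C=21 D=21] avail[A=14 B=48 C=21 D=12] open={R7,R8}
Step 15: reserve R9 B 1 -> on_hand[A=14 B=48 C=21 D=21] avail[A=14 B=47 C=21 D=12] open={R7,R8,R9}
Step 16: cancel R8 -> on_hand[A=14 B=48 C=21 D=21] avail[A=14 B=47 C=21 D=14] open={R7,R9}
Step 17: reserve R10 D 5 -> on_hand[A=14 B=48 C=21 D=21] avail[A=14 B=47 C=21 D=9] open={R10,R7,R9}
Step 18: commit R10 -> on_hand[A=14 B=48 C=21 D=16] avail[A=14 B=47 C=21 D=9] open={R7,R9}
Step 19: cancel R7 -> on_hand[A=14 B=48 C=21 D=16] avail[A=14 B=47 C=21 D=16] open={R9}
Step 20: reserve R11 C 1 -> on_hand[A=14 B=48 C=21 D=16] avail[A=14 B=47 C=20 D=16] open={R11,R9}
Step 21: cancel R9 -> on_hand[A=14 B=48 C=21 D=16] avail[A=14 B=48 C=20 D=16] open={R11}

Answer: A: 14
B: 48
C: 20
D: 16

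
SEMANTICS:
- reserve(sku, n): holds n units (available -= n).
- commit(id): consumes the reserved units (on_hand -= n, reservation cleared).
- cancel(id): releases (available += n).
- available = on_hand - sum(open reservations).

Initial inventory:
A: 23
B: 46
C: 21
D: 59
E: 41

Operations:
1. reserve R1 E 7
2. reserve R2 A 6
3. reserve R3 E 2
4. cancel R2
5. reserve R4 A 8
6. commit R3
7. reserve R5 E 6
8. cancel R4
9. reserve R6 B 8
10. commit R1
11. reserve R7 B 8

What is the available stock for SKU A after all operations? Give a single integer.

Step 1: reserve R1 E 7 -> on_hand[A=23 B=46 C=21 D=59 E=41] avail[A=23 B=46 C=21 D=59 E=34] open={R1}
Step 2: reserve R2 A 6 -> on_hand[A=23 B=46 C=21 D=59 E=41] avail[A=17 B=46 C=21 D=59 E=34] open={R1,R2}
Step 3: reserve R3 E 2 -> on_hand[A=23 B=46 C=21 D=59 E=41] avail[A=17 B=46 C=21 D=59 E=32] open={R1,R2,R3}
Step 4: cancel R2 -> on_hand[A=23 B=46 C=21 D=59 E=41] avail[A=23 B=46 C=21 D=59 E=32] open={R1,R3}
Step 5: reserve R4 A 8 -> on_hand[A=23 B=46 C=21 D=59 E=41] avail[A=15 B=46 C=21 D=59 E=32] open={R1,R3,R4}
Step 6: commit R3 -> on_hand[A=23 B=46 C=21 D=59 E=39] avail[A=15 B=46 C=21 D=59 E=32] open={R1,R4}
Step 7: reserve R5 E 6 -> on_hand[A=23 B=46 C=21 D=59 E=39] avail[A=15 B=46 C=21 D=59 E=26] open={R1,R4,R5}
Step 8: cancel R4 -> on_hand[A=23 B=46 C=21 D=59 E=39] avail[A=23 B=46 C=21 D=59 E=26] open={R1,R5}
Step 9: reserve R6 B 8 -> on_hand[A=23 B=46 C=21 D=59 E=39] avail[A=23 B=38 C=21 D=59 E=26] open={R1,R5,R6}
Step 10: commit R1 -> on_hand[A=23 B=46 C=21 D=59 E=32] avail[A=23 B=38 C=21 D=59 E=26] open={R5,R6}
Step 11: reserve R7 B 8 -> on_hand[A=23 B=46 C=21 D=59 E=32] avail[A=23 B=30 C=21 D=59 E=26] open={R5,R6,R7}
Final available[A] = 23

Answer: 23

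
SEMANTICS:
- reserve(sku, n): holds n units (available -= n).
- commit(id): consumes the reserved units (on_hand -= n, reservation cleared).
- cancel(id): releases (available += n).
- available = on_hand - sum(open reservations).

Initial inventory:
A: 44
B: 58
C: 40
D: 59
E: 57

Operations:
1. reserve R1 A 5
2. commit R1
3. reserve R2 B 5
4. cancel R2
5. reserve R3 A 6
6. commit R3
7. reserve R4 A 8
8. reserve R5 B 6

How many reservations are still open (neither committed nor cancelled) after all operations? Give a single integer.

Answer: 2

Derivation:
Step 1: reserve R1 A 5 -> on_hand[A=44 B=58 C=40 D=59 E=57] avail[A=39 B=58 C=40 D=59 E=57] open={R1}
Step 2: commit R1 -> on_hand[A=39 B=58 C=40 D=59 E=57] avail[A=39 B=58 C=40 D=59 E=57] open={}
Step 3: reserve R2 B 5 -> on_hand[A=39 B=58 C=40 D=59 E=57] avail[A=39 B=53 C=40 D=59 E=57] open={R2}
Step 4: cancel R2 -> on_hand[A=39 B=58 C=40 D=59 E=57] avail[A=39 B=58 C=40 D=59 E=57] open={}
Step 5: reserve R3 A 6 -> on_hand[A=39 B=58 C=40 D=59 E=57] avail[A=33 B=58 C=40 D=59 E=57] open={R3}
Step 6: commit R3 -> on_hand[A=33 B=58 C=40 D=59 E=57] avail[A=33 B=58 C=40 D=59 E=57] open={}
Step 7: reserve R4 A 8 -> on_hand[A=33 B=58 C=40 D=59 E=57] avail[A=25 B=58 C=40 D=59 E=57] open={R4}
Step 8: reserve R5 B 6 -> on_hand[A=33 B=58 C=40 D=59 E=57] avail[A=25 B=52 C=40 D=59 E=57] open={R4,R5}
Open reservations: ['R4', 'R5'] -> 2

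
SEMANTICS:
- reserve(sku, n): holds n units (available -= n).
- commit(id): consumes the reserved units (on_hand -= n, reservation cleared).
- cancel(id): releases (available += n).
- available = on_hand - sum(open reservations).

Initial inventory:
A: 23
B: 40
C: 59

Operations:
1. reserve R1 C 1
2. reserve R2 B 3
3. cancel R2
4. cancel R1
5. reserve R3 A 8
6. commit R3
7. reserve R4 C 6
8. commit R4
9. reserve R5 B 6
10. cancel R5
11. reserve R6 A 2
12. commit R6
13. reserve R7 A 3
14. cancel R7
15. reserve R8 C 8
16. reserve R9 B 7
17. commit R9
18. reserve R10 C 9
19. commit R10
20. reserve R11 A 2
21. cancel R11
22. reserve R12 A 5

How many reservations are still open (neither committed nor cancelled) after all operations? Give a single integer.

Answer: 2

Derivation:
Step 1: reserve R1 C 1 -> on_hand[A=23 B=40 C=59] avail[A=23 B=40 C=58] open={R1}
Step 2: reserve R2 B 3 -> on_hand[A=23 B=40 C=59] avail[A=23 B=37 C=58] open={R1,R2}
Step 3: cancel R2 -> on_hand[A=23 B=40 C=59] avail[A=23 B=40 C=58] open={R1}
Step 4: cancel R1 -> on_hand[A=23 B=40 C=59] avail[A=23 B=40 C=59] open={}
Step 5: reserve R3 A 8 -> on_hand[A=23 B=40 C=59] avail[A=15 B=40 C=59] open={R3}
Step 6: commit R3 -> on_hand[A=15 B=40 C=59] avail[A=15 B=40 C=59] open={}
Step 7: reserve R4 C 6 -> on_hand[A=15 B=40 C=59] avail[A=15 B=40 C=53] open={R4}
Step 8: commit R4 -> on_hand[A=15 B=40 C=53] avail[A=15 B=40 C=53] open={}
Step 9: reserve R5 B 6 -> on_hand[A=15 B=40 C=53] avail[A=15 B=34 C=53] open={R5}
Step 10: cancel R5 -> on_hand[A=15 B=40 C=53] avail[A=15 B=40 C=53] open={}
Step 11: reserve R6 A 2 -> on_hand[A=15 B=40 C=53] avail[A=13 B=40 C=53] open={R6}
Step 12: commit R6 -> on_hand[A=13 B=40 C=53] avail[A=13 B=40 C=53] open={}
Step 13: reserve R7 A 3 -> on_hand[A=13 B=40 C=53] avail[A=10 B=40 C=53] open={R7}
Step 14: cancel R7 -> on_hand[A=13 B=40 C=53] avail[A=13 B=40 C=53] open={}
Step 15: reserve R8 C 8 -> on_hand[A=13 B=40 C=53] avail[A=13 B=40 C=45] open={R8}
Step 16: reserve R9 B 7 -> on_hand[A=13 B=40 C=53] avail[A=13 B=33 C=45] open={R8,R9}
Step 17: commit R9 -> on_hand[A=13 B=33 C=53] avail[A=13 B=33 C=45] open={R8}
Step 18: reserve R10 C 9 -> on_hand[A=13 B=33 C=53] avail[A=13 B=33 C=36] open={R10,R8}
Step 19: commit R10 -> on_hand[A=13 B=33 C=44] avail[A=13 B=33 C=36] open={R8}
Step 20: reserve R11 A 2 -> on_hand[A=13 B=33 C=44] avail[A=11 B=33 C=36] open={R11,R8}
Step 21: cancel R11 -> on_hand[A=13 B=33 C=44] avail[A=13 B=33 C=36] open={R8}
Step 22: reserve R12 A 5 -> on_hand[A=13 B=33 C=44] avail[A=8 B=33 C=36] open={R12,R8}
Open reservations: ['R12', 'R8'] -> 2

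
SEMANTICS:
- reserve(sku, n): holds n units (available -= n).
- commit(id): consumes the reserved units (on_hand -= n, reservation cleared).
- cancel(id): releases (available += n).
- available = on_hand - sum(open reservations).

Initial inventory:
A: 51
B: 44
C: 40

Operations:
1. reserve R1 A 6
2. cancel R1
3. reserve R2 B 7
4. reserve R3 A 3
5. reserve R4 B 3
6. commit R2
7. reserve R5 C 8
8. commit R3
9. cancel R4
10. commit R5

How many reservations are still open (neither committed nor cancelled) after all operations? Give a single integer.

Step 1: reserve R1 A 6 -> on_hand[A=51 B=44 C=40] avail[A=45 B=44 C=40] open={R1}
Step 2: cancel R1 -> on_hand[A=51 B=44 C=40] avail[A=51 B=44 C=40] open={}
Step 3: reserve R2 B 7 -> on_hand[A=51 B=44 C=40] avail[A=51 B=37 C=40] open={R2}
Step 4: reserve R3 A 3 -> on_hand[A=51 B=44 C=40] avail[A=48 B=37 C=40] open={R2,R3}
Step 5: reserve R4 B 3 -> on_hand[A=51 B=44 C=40] avail[A=48 B=34 C=40] open={R2,R3,R4}
Step 6: commit R2 -> on_hand[A=51 B=37 C=40] avail[A=48 B=34 C=40] open={R3,R4}
Step 7: reserve R5 C 8 -> on_hand[A=51 B=37 C=40] avail[A=48 B=34 C=32] open={R3,R4,R5}
Step 8: commit R3 -> on_hand[A=48 B=37 C=40] avail[A=48 B=34 C=32] open={R4,R5}
Step 9: cancel R4 -> on_hand[A=48 B=37 C=40] avail[A=48 B=37 C=32] open={R5}
Step 10: commit R5 -> on_hand[A=48 B=37 C=32] avail[A=48 B=37 C=32] open={}
Open reservations: [] -> 0

Answer: 0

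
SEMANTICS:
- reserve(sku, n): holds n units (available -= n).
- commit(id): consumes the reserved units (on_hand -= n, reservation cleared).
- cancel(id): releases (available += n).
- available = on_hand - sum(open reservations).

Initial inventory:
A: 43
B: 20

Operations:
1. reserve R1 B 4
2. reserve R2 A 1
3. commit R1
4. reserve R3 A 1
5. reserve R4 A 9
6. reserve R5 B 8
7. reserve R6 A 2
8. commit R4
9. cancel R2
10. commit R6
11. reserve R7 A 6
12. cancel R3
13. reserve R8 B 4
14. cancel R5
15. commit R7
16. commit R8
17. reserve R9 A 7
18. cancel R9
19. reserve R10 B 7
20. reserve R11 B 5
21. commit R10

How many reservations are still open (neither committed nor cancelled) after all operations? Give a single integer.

Answer: 1

Derivation:
Step 1: reserve R1 B 4 -> on_hand[A=43 B=20] avail[A=43 B=16] open={R1}
Step 2: reserve R2 A 1 -> on_hand[A=43 B=20] avail[A=42 B=16] open={R1,R2}
Step 3: commit R1 -> on_hand[A=43 B=16] avail[A=42 B=16] open={R2}
Step 4: reserve R3 A 1 -> on_hand[A=43 B=16] avail[A=41 B=16] open={R2,R3}
Step 5: reserve R4 A 9 -> on_hand[A=43 B=16] avail[A=32 B=16] open={R2,R3,R4}
Step 6: reserve R5 B 8 -> on_hand[A=43 B=16] avail[A=32 B=8] open={R2,R3,R4,R5}
Step 7: reserve R6 A 2 -> on_hand[A=43 B=16] avail[A=30 B=8] open={R2,R3,R4,R5,R6}
Step 8: commit R4 -> on_hand[A=34 B=16] avail[A=30 B=8] open={R2,R3,R5,R6}
Step 9: cancel R2 -> on_hand[A=34 B=16] avail[A=31 B=8] open={R3,R5,R6}
Step 10: commit R6 -> on_hand[A=32 B=16] avail[A=31 B=8] open={R3,R5}
Step 11: reserve R7 A 6 -> on_hand[A=32 B=16] avail[A=25 B=8] open={R3,R5,R7}
Step 12: cancel R3 -> on_hand[A=32 B=16] avail[A=26 B=8] open={R5,R7}
Step 13: reserve R8 B 4 -> on_hand[A=32 B=16] avail[A=26 B=4] open={R5,R7,R8}
Step 14: cancel R5 -> on_hand[A=32 B=16] avail[A=26 B=12] open={R7,R8}
Step 15: commit R7 -> on_hand[A=26 B=16] avail[A=26 B=12] open={R8}
Step 16: commit R8 -> on_hand[A=26 B=12] avail[A=26 B=12] open={}
Step 17: reserve R9 A 7 -> on_hand[A=26 B=12] avail[A=19 B=12] open={R9}
Step 18: cancel R9 -> on_hand[A=26 B=12] avail[A=26 B=12] open={}
Step 19: reserve R10 B 7 -> on_hand[A=26 B=12] avail[A=26 B=5] open={R10}
Step 20: reserve R11 B 5 -> on_hand[A=26 B=12] avail[A=26 B=0] open={R10,R11}
Step 21: commit R10 -> on_hand[A=26 B=5] avail[A=26 B=0] open={R11}
Open reservations: ['R11'] -> 1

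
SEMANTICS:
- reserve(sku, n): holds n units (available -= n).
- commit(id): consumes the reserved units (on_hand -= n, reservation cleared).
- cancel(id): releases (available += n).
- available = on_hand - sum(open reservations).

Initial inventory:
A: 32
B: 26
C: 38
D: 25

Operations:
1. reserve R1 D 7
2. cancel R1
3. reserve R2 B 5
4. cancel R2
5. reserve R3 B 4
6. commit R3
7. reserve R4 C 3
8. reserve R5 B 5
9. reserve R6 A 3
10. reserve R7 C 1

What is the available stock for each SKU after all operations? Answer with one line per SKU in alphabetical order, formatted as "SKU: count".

Step 1: reserve R1 D 7 -> on_hand[A=32 B=26 C=38 D=25] avail[A=32 B=26 C=38 D=18] open={R1}
Step 2: cancel R1 -> on_hand[A=32 B=26 C=38 D=25] avail[A=32 B=26 C=38 D=25] open={}
Step 3: reserve R2 B 5 -> on_hand[A=32 B=26 C=38 D=25] avail[A=32 B=21 C=38 D=25] open={R2}
Step 4: cancel R2 -> on_hand[A=32 B=26 C=38 D=25] avail[A=32 B=26 C=38 D=25] open={}
Step 5: reserve R3 B 4 -> on_hand[A=32 B=26 C=38 D=25] avail[A=32 B=22 C=38 D=25] open={R3}
Step 6: commit R3 -> on_hand[A=32 B=22 C=38 D=25] avail[A=32 B=22 C=38 D=25] open={}
Step 7: reserve R4 C 3 -> on_hand[A=32 B=22 C=38 D=25] avail[A=32 B=22 C=35 D=25] open={R4}
Step 8: reserve R5 B 5 -> on_hand[A=32 B=22 C=38 D=25] avail[A=32 B=17 C=35 D=25] open={R4,R5}
Step 9: reserve R6 A 3 -> on_hand[A=32 B=22 C=38 D=25] avail[A=29 B=17 C=35 D=25] open={R4,R5,R6}
Step 10: reserve R7 C 1 -> on_hand[A=32 B=22 C=38 D=25] avail[A=29 B=17 C=34 D=25] open={R4,R5,R6,R7}

Answer: A: 29
B: 17
C: 34
D: 25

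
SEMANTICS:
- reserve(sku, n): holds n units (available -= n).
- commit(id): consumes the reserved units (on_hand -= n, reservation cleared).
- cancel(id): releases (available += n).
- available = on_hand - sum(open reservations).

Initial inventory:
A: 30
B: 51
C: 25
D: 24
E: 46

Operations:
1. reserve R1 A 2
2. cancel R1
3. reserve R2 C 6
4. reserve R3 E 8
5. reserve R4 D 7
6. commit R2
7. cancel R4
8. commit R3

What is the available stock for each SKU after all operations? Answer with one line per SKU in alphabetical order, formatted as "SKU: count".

Step 1: reserve R1 A 2 -> on_hand[A=30 B=51 C=25 D=24 E=46] avail[A=28 B=51 C=25 D=24 E=46] open={R1}
Step 2: cancel R1 -> on_hand[A=30 B=51 C=25 D=24 E=46] avail[A=30 B=51 C=25 D=24 E=46] open={}
Step 3: reserve R2 C 6 -> on_hand[A=30 B=51 C=25 D=24 E=46] avail[A=30 B=51 C=19 D=24 E=46] open={R2}
Step 4: reserve R3 E 8 -> on_hand[A=30 B=51 C=25 D=24 E=46] avail[A=30 B=51 C=19 D=24 E=38] open={R2,R3}
Step 5: reserve R4 D 7 -> on_hand[A=30 B=51 C=25 D=24 E=46] avail[A=30 B=51 C=19 D=17 E=38] open={R2,R3,R4}
Step 6: commit R2 -> on_hand[A=30 B=51 C=19 D=24 E=46] avail[A=30 B=51 C=19 D=17 E=38] open={R3,R4}
Step 7: cancel R4 -> on_hand[A=30 B=51 C=19 D=24 E=46] avail[A=30 B=51 C=19 D=24 E=38] open={R3}
Step 8: commit R3 -> on_hand[A=30 B=51 C=19 D=24 E=38] avail[A=30 B=51 C=19 D=24 E=38] open={}

Answer: A: 30
B: 51
C: 19
D: 24
E: 38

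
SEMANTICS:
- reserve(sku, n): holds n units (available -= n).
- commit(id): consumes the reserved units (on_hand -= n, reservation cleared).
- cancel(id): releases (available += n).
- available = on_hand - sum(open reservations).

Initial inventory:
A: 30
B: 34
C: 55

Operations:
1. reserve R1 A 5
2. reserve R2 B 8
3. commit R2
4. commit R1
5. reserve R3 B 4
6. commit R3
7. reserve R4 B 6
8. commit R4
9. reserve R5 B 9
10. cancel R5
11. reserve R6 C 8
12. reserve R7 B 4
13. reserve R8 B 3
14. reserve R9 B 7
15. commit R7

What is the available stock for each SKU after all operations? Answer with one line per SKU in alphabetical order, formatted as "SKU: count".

Answer: A: 25
B: 2
C: 47

Derivation:
Step 1: reserve R1 A 5 -> on_hand[A=30 B=34 C=55] avail[A=25 B=34 C=55] open={R1}
Step 2: reserve R2 B 8 -> on_hand[A=30 B=34 C=55] avail[A=25 B=26 C=55] open={R1,R2}
Step 3: commit R2 -> on_hand[A=30 B=26 C=55] avail[A=25 B=26 C=55] open={R1}
Step 4: commit R1 -> on_hand[A=25 B=26 C=55] avail[A=25 B=26 C=55] open={}
Step 5: reserve R3 B 4 -> on_hand[A=25 B=26 C=55] avail[A=25 B=22 C=55] open={R3}
Step 6: commit R3 -> on_hand[A=25 B=22 C=55] avail[A=25 B=22 C=55] open={}
Step 7: reserve R4 B 6 -> on_hand[A=25 B=22 C=55] avail[A=25 B=16 C=55] open={R4}
Step 8: commit R4 -> on_hand[A=25 B=16 C=55] avail[A=25 B=16 C=55] open={}
Step 9: reserve R5 B 9 -> on_hand[A=25 B=16 C=55] avail[A=25 B=7 C=55] open={R5}
Step 10: cancel R5 -> on_hand[A=25 B=16 C=55] avail[A=25 B=16 C=55] open={}
Step 11: reserve R6 C 8 -> on_hand[A=25 B=16 C=55] avail[A=25 B=16 C=47] open={R6}
Step 12: reserve R7 B 4 -> on_hand[A=25 B=16 C=55] avail[A=25 B=12 C=47] open={R6,R7}
Step 13: reserve R8 B 3 -> on_hand[A=25 B=16 C=55] avail[A=25 B=9 C=47] open={R6,R7,R8}
Step 14: reserve R9 B 7 -> on_hand[A=25 B=16 C=55] avail[A=25 B=2 C=47] open={R6,R7,R8,R9}
Step 15: commit R7 -> on_hand[A=25 B=12 C=55] avail[A=25 B=2 C=47] open={R6,R8,R9}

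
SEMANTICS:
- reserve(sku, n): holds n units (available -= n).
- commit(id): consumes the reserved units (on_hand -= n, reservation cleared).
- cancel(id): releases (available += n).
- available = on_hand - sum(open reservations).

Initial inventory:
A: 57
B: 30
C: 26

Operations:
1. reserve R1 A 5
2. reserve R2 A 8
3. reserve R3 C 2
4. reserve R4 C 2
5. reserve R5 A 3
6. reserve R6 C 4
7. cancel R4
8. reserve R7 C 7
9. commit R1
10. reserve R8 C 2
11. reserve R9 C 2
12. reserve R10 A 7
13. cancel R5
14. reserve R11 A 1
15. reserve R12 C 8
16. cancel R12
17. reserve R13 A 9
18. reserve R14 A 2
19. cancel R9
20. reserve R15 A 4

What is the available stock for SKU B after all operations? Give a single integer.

Step 1: reserve R1 A 5 -> on_hand[A=57 B=30 C=26] avail[A=52 B=30 C=26] open={R1}
Step 2: reserve R2 A 8 -> on_hand[A=57 B=30 C=26] avail[A=44 B=30 C=26] open={R1,R2}
Step 3: reserve R3 C 2 -> on_hand[A=57 B=30 C=26] avail[A=44 B=30 C=24] open={R1,R2,R3}
Step 4: reserve R4 C 2 -> on_hand[A=57 B=30 C=26] avail[A=44 B=30 C=22] open={R1,R2,R3,R4}
Step 5: reserve R5 A 3 -> on_hand[A=57 B=30 C=26] avail[A=41 B=30 C=22] open={R1,R2,R3,R4,R5}
Step 6: reserve R6 C 4 -> on_hand[A=57 B=30 C=26] avail[A=41 B=30 C=18] open={R1,R2,R3,R4,R5,R6}
Step 7: cancel R4 -> on_hand[A=57 B=30 C=26] avail[A=41 B=30 C=20] open={R1,R2,R3,R5,R6}
Step 8: reserve R7 C 7 -> on_hand[A=57 B=30 C=26] avail[A=41 B=30 C=13] open={R1,R2,R3,R5,R6,R7}
Step 9: commit R1 -> on_hand[A=52 B=30 C=26] avail[A=41 B=30 C=13] open={R2,R3,R5,R6,R7}
Step 10: reserve R8 C 2 -> on_hand[A=52 B=30 C=26] avail[A=41 B=30 C=11] open={R2,R3,R5,R6,R7,R8}
Step 11: reserve R9 C 2 -> on_hand[A=52 B=30 C=26] avail[A=41 B=30 C=9] open={R2,R3,R5,R6,R7,R8,R9}
Step 12: reserve R10 A 7 -> on_hand[A=52 B=30 C=26] avail[A=34 B=30 C=9] open={R10,R2,R3,R5,R6,R7,R8,R9}
Step 13: cancel R5 -> on_hand[A=52 B=30 C=26] avail[A=37 B=30 C=9] open={R10,R2,R3,R6,R7,R8,R9}
Step 14: reserve R11 A 1 -> on_hand[A=52 B=30 C=26] avail[A=36 B=30 C=9] open={R10,R11,R2,R3,R6,R7,R8,R9}
Step 15: reserve R12 C 8 -> on_hand[A=52 B=30 C=26] avail[A=36 B=30 C=1] open={R10,R11,R12,R2,R3,R6,R7,R8,R9}
Step 16: cancel R12 -> on_hand[A=52 B=30 C=26] avail[A=36 B=30 C=9] open={R10,R11,R2,R3,R6,R7,R8,R9}
Step 17: reserve R13 A 9 -> on_hand[A=52 B=30 C=26] avail[A=27 B=30 C=9] open={R10,R11,R13,R2,R3,R6,R7,R8,R9}
Step 18: reserve R14 A 2 -> on_hand[A=52 B=30 C=26] avail[A=25 B=30 C=9] open={R10,R11,R13,R14,R2,R3,R6,R7,R8,R9}
Step 19: cancel R9 -> on_hand[A=52 B=30 C=26] avail[A=25 B=30 C=11] open={R10,R11,R13,R14,R2,R3,R6,R7,R8}
Step 20: reserve R15 A 4 -> on_hand[A=52 B=30 C=26] avail[A=21 B=30 C=11] open={R10,R11,R13,R14,R15,R2,R3,R6,R7,R8}
Final available[B] = 30

Answer: 30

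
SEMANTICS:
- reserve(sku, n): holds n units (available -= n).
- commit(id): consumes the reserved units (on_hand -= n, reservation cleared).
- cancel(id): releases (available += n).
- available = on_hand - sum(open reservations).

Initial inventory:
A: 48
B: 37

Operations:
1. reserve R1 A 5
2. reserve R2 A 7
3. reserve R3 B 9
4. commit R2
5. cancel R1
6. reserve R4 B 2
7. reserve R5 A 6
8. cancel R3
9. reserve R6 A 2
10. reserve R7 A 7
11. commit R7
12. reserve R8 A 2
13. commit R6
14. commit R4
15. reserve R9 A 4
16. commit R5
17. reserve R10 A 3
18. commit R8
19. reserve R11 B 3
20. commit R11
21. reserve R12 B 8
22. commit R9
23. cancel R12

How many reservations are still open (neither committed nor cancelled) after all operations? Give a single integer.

Answer: 1

Derivation:
Step 1: reserve R1 A 5 -> on_hand[A=48 B=37] avail[A=43 B=37] open={R1}
Step 2: reserve R2 A 7 -> on_hand[A=48 B=37] avail[A=36 B=37] open={R1,R2}
Step 3: reserve R3 B 9 -> on_hand[A=48 B=37] avail[A=36 B=28] open={R1,R2,R3}
Step 4: commit R2 -> on_hand[A=41 B=37] avail[A=36 B=28] open={R1,R3}
Step 5: cancel R1 -> on_hand[A=41 B=37] avail[A=41 B=28] open={R3}
Step 6: reserve R4 B 2 -> on_hand[A=41 B=37] avail[A=41 B=26] open={R3,R4}
Step 7: reserve R5 A 6 -> on_hand[A=41 B=37] avail[A=35 B=26] open={R3,R4,R5}
Step 8: cancel R3 -> on_hand[A=41 B=37] avail[A=35 B=35] open={R4,R5}
Step 9: reserve R6 A 2 -> on_hand[A=41 B=37] avail[A=33 B=35] open={R4,R5,R6}
Step 10: reserve R7 A 7 -> on_hand[A=41 B=37] avail[A=26 B=35] open={R4,R5,R6,R7}
Step 11: commit R7 -> on_hand[A=34 B=37] avail[A=26 B=35] open={R4,R5,R6}
Step 12: reserve R8 A 2 -> on_hand[A=34 B=37] avail[A=24 B=35] open={R4,R5,R6,R8}
Step 13: commit R6 -> on_hand[A=32 B=37] avail[A=24 B=35] open={R4,R5,R8}
Step 14: commit R4 -> on_hand[A=32 B=35] avail[A=24 B=35] open={R5,R8}
Step 15: reserve R9 A 4 -> on_hand[A=32 B=35] avail[A=20 B=35] open={R5,R8,R9}
Step 16: commit R5 -> on_hand[A=26 B=35] avail[A=20 B=35] open={R8,R9}
Step 17: reserve R10 A 3 -> on_hand[A=26 B=35] avail[A=17 B=35] open={R10,R8,R9}
Step 18: commit R8 -> on_hand[A=24 B=35] avail[A=17 B=35] open={R10,R9}
Step 19: reserve R11 B 3 -> on_hand[A=24 B=35] avail[A=17 B=32] open={R10,R11,R9}
Step 20: commit R11 -> on_hand[A=24 B=32] avail[A=17 B=32] open={R10,R9}
Step 21: reserve R12 B 8 -> on_hand[A=24 B=32] avail[A=17 B=24] open={R10,R12,R9}
Step 22: commit R9 -> on_hand[A=20 B=32] avail[A=17 B=24] open={R10,R12}
Step 23: cancel R12 -> on_hand[A=20 B=32] avail[A=17 B=32] open={R10}
Open reservations: ['R10'] -> 1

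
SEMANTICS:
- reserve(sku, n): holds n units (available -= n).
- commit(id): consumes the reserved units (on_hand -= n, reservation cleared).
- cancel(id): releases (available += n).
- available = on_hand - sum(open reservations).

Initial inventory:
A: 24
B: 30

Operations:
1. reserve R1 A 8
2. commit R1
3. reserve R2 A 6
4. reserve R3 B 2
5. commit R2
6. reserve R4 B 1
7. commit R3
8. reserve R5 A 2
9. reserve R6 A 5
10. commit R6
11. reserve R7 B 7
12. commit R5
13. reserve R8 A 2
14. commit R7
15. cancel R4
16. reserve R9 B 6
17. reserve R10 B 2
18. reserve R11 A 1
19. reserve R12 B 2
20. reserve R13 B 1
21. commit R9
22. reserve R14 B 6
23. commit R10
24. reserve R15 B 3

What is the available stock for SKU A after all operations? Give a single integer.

Answer: 0

Derivation:
Step 1: reserve R1 A 8 -> on_hand[A=24 B=30] avail[A=16 B=30] open={R1}
Step 2: commit R1 -> on_hand[A=16 B=30] avail[A=16 B=30] open={}
Step 3: reserve R2 A 6 -> on_hand[A=16 B=30] avail[A=10 B=30] open={R2}
Step 4: reserve R3 B 2 -> on_hand[A=16 B=30] avail[A=10 B=28] open={R2,R3}
Step 5: commit R2 -> on_hand[A=10 B=30] avail[A=10 B=28] open={R3}
Step 6: reserve R4 B 1 -> on_hand[A=10 B=30] avail[A=10 B=27] open={R3,R4}
Step 7: commit R3 -> on_hand[A=10 B=28] avail[A=10 B=27] open={R4}
Step 8: reserve R5 A 2 -> on_hand[A=10 B=28] avail[A=8 B=27] open={R4,R5}
Step 9: reserve R6 A 5 -> on_hand[A=10 B=28] avail[A=3 B=27] open={R4,R5,R6}
Step 10: commit R6 -> on_hand[A=5 B=28] avail[A=3 B=27] open={R4,R5}
Step 11: reserve R7 B 7 -> on_hand[A=5 B=28] avail[A=3 B=20] open={R4,R5,R7}
Step 12: commit R5 -> on_hand[A=3 B=28] avail[A=3 B=20] open={R4,R7}
Step 13: reserve R8 A 2 -> on_hand[A=3 B=28] avail[A=1 B=20] open={R4,R7,R8}
Step 14: commit R7 -> on_hand[A=3 B=21] avail[A=1 B=20] open={R4,R8}
Step 15: cancel R4 -> on_hand[A=3 B=21] avail[A=1 B=21] open={R8}
Step 16: reserve R9 B 6 -> on_hand[A=3 B=21] avail[A=1 B=15] open={R8,R9}
Step 17: reserve R10 B 2 -> on_hand[A=3 B=21] avail[A=1 B=13] open={R10,R8,R9}
Step 18: reserve R11 A 1 -> on_hand[A=3 B=21] avail[A=0 B=13] open={R10,R11,R8,R9}
Step 19: reserve R12 B 2 -> on_hand[A=3 B=21] avail[A=0 B=11] open={R10,R11,R12,R8,R9}
Step 20: reserve R13 B 1 -> on_hand[A=3 B=21] avail[A=0 B=10] open={R10,R11,R12,R13,R8,R9}
Step 21: commit R9 -> on_hand[A=3 B=15] avail[A=0 B=10] open={R10,R11,R12,R13,R8}
Step 22: reserve R14 B 6 -> on_hand[A=3 B=15] avail[A=0 B=4] open={R10,R11,R12,R13,R14,R8}
Step 23: commit R10 -> on_hand[A=3 B=13] avail[A=0 B=4] open={R11,R12,R13,R14,R8}
Step 24: reserve R15 B 3 -> on_hand[A=3 B=13] avail[A=0 B=1] open={R11,R12,R13,R14,R15,R8}
Final available[A] = 0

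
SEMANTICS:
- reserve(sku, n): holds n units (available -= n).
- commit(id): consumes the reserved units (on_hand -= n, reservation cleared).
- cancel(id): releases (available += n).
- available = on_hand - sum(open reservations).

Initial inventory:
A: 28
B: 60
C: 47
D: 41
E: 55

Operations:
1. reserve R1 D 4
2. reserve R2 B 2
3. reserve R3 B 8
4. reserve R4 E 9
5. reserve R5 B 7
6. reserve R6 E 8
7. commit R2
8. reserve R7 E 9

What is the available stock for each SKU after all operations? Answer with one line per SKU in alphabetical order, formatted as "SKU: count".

Step 1: reserve R1 D 4 -> on_hand[A=28 B=60 C=47 D=41 E=55] avail[A=28 B=60 C=47 D=37 E=55] open={R1}
Step 2: reserve R2 B 2 -> on_hand[A=28 B=60 C=47 D=41 E=55] avail[A=28 B=58 C=47 D=37 E=55] open={R1,R2}
Step 3: reserve R3 B 8 -> on_hand[A=28 B=60 C=47 D=41 E=55] avail[A=28 B=50 C=47 D=37 E=55] open={R1,R2,R3}
Step 4: reserve R4 E 9 -> on_hand[A=28 B=60 C=47 D=41 E=55] avail[A=28 B=50 C=47 D=37 E=46] open={R1,R2,R3,R4}
Step 5: reserve R5 B 7 -> on_hand[A=28 B=60 C=47 D=41 E=55] avail[A=28 B=43 C=47 D=37 E=46] open={R1,R2,R3,R4,R5}
Step 6: reserve R6 E 8 -> on_hand[A=28 B=60 C=47 D=41 E=55] avail[A=28 B=43 C=47 D=37 E=38] open={R1,R2,R3,R4,R5,R6}
Step 7: commit R2 -> on_hand[A=28 B=58 C=47 D=41 E=55] avail[A=28 B=43 C=47 D=37 E=38] open={R1,R3,R4,R5,R6}
Step 8: reserve R7 E 9 -> on_hand[A=28 B=58 C=47 D=41 E=55] avail[A=28 B=43 C=47 D=37 E=29] open={R1,R3,R4,R5,R6,R7}

Answer: A: 28
B: 43
C: 47
D: 37
E: 29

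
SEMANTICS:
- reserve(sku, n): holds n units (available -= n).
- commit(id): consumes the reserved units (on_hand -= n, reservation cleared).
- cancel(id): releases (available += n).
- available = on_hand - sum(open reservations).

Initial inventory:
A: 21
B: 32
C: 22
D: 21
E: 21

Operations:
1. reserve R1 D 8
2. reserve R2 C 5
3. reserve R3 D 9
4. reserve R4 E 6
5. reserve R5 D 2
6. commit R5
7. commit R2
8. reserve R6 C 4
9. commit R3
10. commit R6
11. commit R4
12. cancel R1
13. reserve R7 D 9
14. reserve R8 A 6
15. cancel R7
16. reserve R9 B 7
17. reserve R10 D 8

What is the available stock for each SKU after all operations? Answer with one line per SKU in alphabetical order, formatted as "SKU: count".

Answer: A: 15
B: 25
C: 13
D: 2
E: 15

Derivation:
Step 1: reserve R1 D 8 -> on_hand[A=21 B=32 C=22 D=21 E=21] avail[A=21 B=32 C=22 D=13 E=21] open={R1}
Step 2: reserve R2 C 5 -> on_hand[A=21 B=32 C=22 D=21 E=21] avail[A=21 B=32 C=17 D=13 E=21] open={R1,R2}
Step 3: reserve R3 D 9 -> on_hand[A=21 B=32 C=22 D=21 E=21] avail[A=21 B=32 C=17 D=4 E=21] open={R1,R2,R3}
Step 4: reserve R4 E 6 -> on_hand[A=21 B=32 C=22 D=21 E=21] avail[A=21 B=32 C=17 D=4 E=15] open={R1,R2,R3,R4}
Step 5: reserve R5 D 2 -> on_hand[A=21 B=32 C=22 D=21 E=21] avail[A=21 B=32 C=17 D=2 E=15] open={R1,R2,R3,R4,R5}
Step 6: commit R5 -> on_hand[A=21 B=32 C=22 D=19 E=21] avail[A=21 B=32 C=17 D=2 E=15] open={R1,R2,R3,R4}
Step 7: commit R2 -> on_hand[A=21 B=32 C=17 D=19 E=21] avail[A=21 B=32 C=17 D=2 E=15] open={R1,R3,R4}
Step 8: reserve R6 C 4 -> on_hand[A=21 B=32 C=17 D=19 E=21] avail[A=21 B=32 C=13 D=2 E=15] open={R1,R3,R4,R6}
Step 9: commit R3 -> on_hand[A=21 B=32 C=17 D=10 E=21] avail[A=21 B=32 C=13 D=2 E=15] open={R1,R4,R6}
Step 10: commit R6 -> on_hand[A=21 B=32 C=13 D=10 E=21] avail[A=21 B=32 C=13 D=2 E=15] open={R1,R4}
Step 11: commit R4 -> on_hand[A=21 B=32 C=13 D=10 E=15] avail[A=21 B=32 C=13 D=2 E=15] open={R1}
Step 12: cancel R1 -> on_hand[A=21 B=32 C=13 D=10 E=15] avail[A=21 B=32 C=13 D=10 E=15] open={}
Step 13: reserve R7 D 9 -> on_hand[A=21 B=32 C=13 D=10 E=15] avail[A=21 B=32 C=13 D=1 E=15] open={R7}
Step 14: reserve R8 A 6 -> on_hand[A=21 B=32 C=13 D=10 E=15] avail[A=15 B=32 C=13 D=1 E=15] open={R7,R8}
Step 15: cancel R7 -> on_hand[A=21 B=32 C=13 D=10 E=15] avail[A=15 B=32 C=13 D=10 E=15] open={R8}
Step 16: reserve R9 B 7 -> on_hand[A=21 B=32 C=13 D=10 E=15] avail[A=15 B=25 C=13 D=10 E=15] open={R8,R9}
Step 17: reserve R10 D 8 -> on_hand[A=21 B=32 C=13 D=10 E=15] avail[A=15 B=25 C=13 D=2 E=15] open={R10,R8,R9}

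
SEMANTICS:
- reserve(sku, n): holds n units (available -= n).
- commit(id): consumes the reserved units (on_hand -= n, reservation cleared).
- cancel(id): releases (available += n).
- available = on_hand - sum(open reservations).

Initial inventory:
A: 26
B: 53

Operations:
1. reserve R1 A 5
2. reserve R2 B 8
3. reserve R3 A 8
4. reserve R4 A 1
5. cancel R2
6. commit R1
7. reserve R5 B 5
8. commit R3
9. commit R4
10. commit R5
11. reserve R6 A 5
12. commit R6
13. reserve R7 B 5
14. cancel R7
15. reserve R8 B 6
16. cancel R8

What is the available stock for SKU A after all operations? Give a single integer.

Answer: 7

Derivation:
Step 1: reserve R1 A 5 -> on_hand[A=26 B=53] avail[A=21 B=53] open={R1}
Step 2: reserve R2 B 8 -> on_hand[A=26 B=53] avail[A=21 B=45] open={R1,R2}
Step 3: reserve R3 A 8 -> on_hand[A=26 B=53] avail[A=13 B=45] open={R1,R2,R3}
Step 4: reserve R4 A 1 -> on_hand[A=26 B=53] avail[A=12 B=45] open={R1,R2,R3,R4}
Step 5: cancel R2 -> on_hand[A=26 B=53] avail[A=12 B=53] open={R1,R3,R4}
Step 6: commit R1 -> on_hand[A=21 B=53] avail[A=12 B=53] open={R3,R4}
Step 7: reserve R5 B 5 -> on_hand[A=21 B=53] avail[A=12 B=48] open={R3,R4,R5}
Step 8: commit R3 -> on_hand[A=13 B=53] avail[A=12 B=48] open={R4,R5}
Step 9: commit R4 -> on_hand[A=12 B=53] avail[A=12 B=48] open={R5}
Step 10: commit R5 -> on_hand[A=12 B=48] avail[A=12 B=48] open={}
Step 11: reserve R6 A 5 -> on_hand[A=12 B=48] avail[A=7 B=48] open={R6}
Step 12: commit R6 -> on_hand[A=7 B=48] avail[A=7 B=48] open={}
Step 13: reserve R7 B 5 -> on_hand[A=7 B=48] avail[A=7 B=43] open={R7}
Step 14: cancel R7 -> on_hand[A=7 B=48] avail[A=7 B=48] open={}
Step 15: reserve R8 B 6 -> on_hand[A=7 B=48] avail[A=7 B=42] open={R8}
Step 16: cancel R8 -> on_hand[A=7 B=48] avail[A=7 B=48] open={}
Final available[A] = 7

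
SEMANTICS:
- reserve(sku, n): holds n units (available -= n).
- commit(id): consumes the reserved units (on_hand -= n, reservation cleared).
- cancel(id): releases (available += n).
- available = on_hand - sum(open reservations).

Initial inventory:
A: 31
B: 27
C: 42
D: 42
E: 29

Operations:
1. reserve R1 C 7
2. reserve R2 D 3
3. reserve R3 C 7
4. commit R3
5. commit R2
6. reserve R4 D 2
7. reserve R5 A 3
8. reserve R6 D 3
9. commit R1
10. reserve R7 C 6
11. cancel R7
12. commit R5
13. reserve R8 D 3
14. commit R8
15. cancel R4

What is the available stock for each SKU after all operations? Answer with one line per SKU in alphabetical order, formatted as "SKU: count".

Step 1: reserve R1 C 7 -> on_hand[A=31 B=27 C=42 D=42 E=29] avail[A=31 B=27 C=35 D=42 E=29] open={R1}
Step 2: reserve R2 D 3 -> on_hand[A=31 B=27 C=42 D=42 E=29] avail[A=31 B=27 C=35 D=39 E=29] open={R1,R2}
Step 3: reserve R3 C 7 -> on_hand[A=31 B=27 C=42 D=42 E=29] avail[A=31 B=27 C=28 D=39 E=29] open={R1,R2,R3}
Step 4: commit R3 -> on_hand[A=31 B=27 C=35 D=42 E=29] avail[A=31 B=27 C=28 D=39 E=29] open={R1,R2}
Step 5: commit R2 -> on_hand[A=31 B=27 C=35 D=39 E=29] avail[A=31 B=27 C=28 D=39 E=29] open={R1}
Step 6: reserve R4 D 2 -> on_hand[A=31 B=27 C=35 D=39 E=29] avail[A=31 B=27 C=28 D=37 E=29] open={R1,R4}
Step 7: reserve R5 A 3 -> on_hand[A=31 B=27 C=35 D=39 E=29] avail[A=28 B=27 C=28 D=37 E=29] open={R1,R4,R5}
Step 8: reserve R6 D 3 -> on_hand[A=31 B=27 C=35 D=39 E=29] avail[A=28 B=27 C=28 D=34 E=29] open={R1,R4,R5,R6}
Step 9: commit R1 -> on_hand[A=31 B=27 C=28 D=39 E=29] avail[A=28 B=27 C=28 D=34 E=29] open={R4,R5,R6}
Step 10: reserve R7 C 6 -> on_hand[A=31 B=27 C=28 D=39 E=29] avail[A=28 B=27 C=22 D=34 E=29] open={R4,R5,R6,R7}
Step 11: cancel R7 -> on_hand[A=31 B=27 C=28 D=39 E=29] avail[A=28 B=27 C=28 D=34 E=29] open={R4,R5,R6}
Step 12: commit R5 -> on_hand[A=28 B=27 C=28 D=39 E=29] avail[A=28 B=27 C=28 D=34 E=29] open={R4,R6}
Step 13: reserve R8 D 3 -> on_hand[A=28 B=27 C=28 D=39 E=29] avail[A=28 B=27 C=28 D=31 E=29] open={R4,R6,R8}
Step 14: commit R8 -> on_hand[A=28 B=27 C=28 D=36 E=29] avail[A=28 B=27 C=28 D=31 E=29] open={R4,R6}
Step 15: cancel R4 -> on_hand[A=28 B=27 C=28 D=36 E=29] avail[A=28 B=27 C=28 D=33 E=29] open={R6}

Answer: A: 28
B: 27
C: 28
D: 33
E: 29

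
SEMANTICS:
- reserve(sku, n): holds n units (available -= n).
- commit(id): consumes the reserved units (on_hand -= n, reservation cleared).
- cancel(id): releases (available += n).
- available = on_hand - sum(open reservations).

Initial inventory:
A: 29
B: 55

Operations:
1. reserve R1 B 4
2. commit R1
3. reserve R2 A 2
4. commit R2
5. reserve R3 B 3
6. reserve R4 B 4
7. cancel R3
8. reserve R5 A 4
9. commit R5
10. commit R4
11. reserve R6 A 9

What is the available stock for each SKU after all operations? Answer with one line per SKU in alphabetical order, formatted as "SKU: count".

Answer: A: 14
B: 47

Derivation:
Step 1: reserve R1 B 4 -> on_hand[A=29 B=55] avail[A=29 B=51] open={R1}
Step 2: commit R1 -> on_hand[A=29 B=51] avail[A=29 B=51] open={}
Step 3: reserve R2 A 2 -> on_hand[A=29 B=51] avail[A=27 B=51] open={R2}
Step 4: commit R2 -> on_hand[A=27 B=51] avail[A=27 B=51] open={}
Step 5: reserve R3 B 3 -> on_hand[A=27 B=51] avail[A=27 B=48] open={R3}
Step 6: reserve R4 B 4 -> on_hand[A=27 B=51] avail[A=27 B=44] open={R3,R4}
Step 7: cancel R3 -> on_hand[A=27 B=51] avail[A=27 B=47] open={R4}
Step 8: reserve R5 A 4 -> on_hand[A=27 B=51] avail[A=23 B=47] open={R4,R5}
Step 9: commit R5 -> on_hand[A=23 B=51] avail[A=23 B=47] open={R4}
Step 10: commit R4 -> on_hand[A=23 B=47] avail[A=23 B=47] open={}
Step 11: reserve R6 A 9 -> on_hand[A=23 B=47] avail[A=14 B=47] open={R6}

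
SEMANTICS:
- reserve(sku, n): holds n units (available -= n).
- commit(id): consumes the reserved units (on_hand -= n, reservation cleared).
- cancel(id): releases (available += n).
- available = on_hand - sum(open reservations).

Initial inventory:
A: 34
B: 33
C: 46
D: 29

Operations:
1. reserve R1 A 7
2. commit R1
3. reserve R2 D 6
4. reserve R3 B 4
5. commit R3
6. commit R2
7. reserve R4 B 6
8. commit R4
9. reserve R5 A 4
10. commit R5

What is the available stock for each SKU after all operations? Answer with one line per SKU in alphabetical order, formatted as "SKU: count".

Step 1: reserve R1 A 7 -> on_hand[A=34 B=33 C=46 D=29] avail[A=27 B=33 C=46 D=29] open={R1}
Step 2: commit R1 -> on_hand[A=27 B=33 C=46 D=29] avail[A=27 B=33 C=46 D=29] open={}
Step 3: reserve R2 D 6 -> on_hand[A=27 B=33 C=46 D=29] avail[A=27 B=33 C=46 D=23] open={R2}
Step 4: reserve R3 B 4 -> on_hand[A=27 B=33 C=46 D=29] avail[A=27 B=29 C=46 D=23] open={R2,R3}
Step 5: commit R3 -> on_hand[A=27 B=29 C=46 D=29] avail[A=27 B=29 C=46 D=23] open={R2}
Step 6: commit R2 -> on_hand[A=27 B=29 C=46 D=23] avail[A=27 B=29 C=46 D=23] open={}
Step 7: reserve R4 B 6 -> on_hand[A=27 B=29 C=46 D=23] avail[A=27 B=23 C=46 D=23] open={R4}
Step 8: commit R4 -> on_hand[A=27 B=23 C=46 D=23] avail[A=27 B=23 C=46 D=23] open={}
Step 9: reserve R5 A 4 -> on_hand[A=27 B=23 C=46 D=23] avail[A=23 B=23 C=46 D=23] open={R5}
Step 10: commit R5 -> on_hand[A=23 B=23 C=46 D=23] avail[A=23 B=23 C=46 D=23] open={}

Answer: A: 23
B: 23
C: 46
D: 23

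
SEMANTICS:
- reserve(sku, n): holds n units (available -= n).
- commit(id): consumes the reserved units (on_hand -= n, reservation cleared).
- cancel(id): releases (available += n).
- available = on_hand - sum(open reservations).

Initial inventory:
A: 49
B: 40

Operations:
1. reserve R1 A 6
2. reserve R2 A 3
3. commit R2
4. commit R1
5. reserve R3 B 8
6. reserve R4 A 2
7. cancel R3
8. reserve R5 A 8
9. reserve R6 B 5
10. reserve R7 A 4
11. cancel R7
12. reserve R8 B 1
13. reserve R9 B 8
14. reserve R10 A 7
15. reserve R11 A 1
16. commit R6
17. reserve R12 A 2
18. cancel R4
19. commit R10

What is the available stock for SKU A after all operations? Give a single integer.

Answer: 22

Derivation:
Step 1: reserve R1 A 6 -> on_hand[A=49 B=40] avail[A=43 B=40] open={R1}
Step 2: reserve R2 A 3 -> on_hand[A=49 B=40] avail[A=40 B=40] open={R1,R2}
Step 3: commit R2 -> on_hand[A=46 B=40] avail[A=40 B=40] open={R1}
Step 4: commit R1 -> on_hand[A=40 B=40] avail[A=40 B=40] open={}
Step 5: reserve R3 B 8 -> on_hand[A=40 B=40] avail[A=40 B=32] open={R3}
Step 6: reserve R4 A 2 -> on_hand[A=40 B=40] avail[A=38 B=32] open={R3,R4}
Step 7: cancel R3 -> on_hand[A=40 B=40] avail[A=38 B=40] open={R4}
Step 8: reserve R5 A 8 -> on_hand[A=40 B=40] avail[A=30 B=40] open={R4,R5}
Step 9: reserve R6 B 5 -> on_hand[A=40 B=40] avail[A=30 B=35] open={R4,R5,R6}
Step 10: reserve R7 A 4 -> on_hand[A=40 B=40] avail[A=26 B=35] open={R4,R5,R6,R7}
Step 11: cancel R7 -> on_hand[A=40 B=40] avail[A=30 B=35] open={R4,R5,R6}
Step 12: reserve R8 B 1 -> on_hand[A=40 B=40] avail[A=30 B=34] open={R4,R5,R6,R8}
Step 13: reserve R9 B 8 -> on_hand[A=40 B=40] avail[A=30 B=26] open={R4,R5,R6,R8,R9}
Step 14: reserve R10 A 7 -> on_hand[A=40 B=40] avail[A=23 B=26] open={R10,R4,R5,R6,R8,R9}
Step 15: reserve R11 A 1 -> on_hand[A=40 B=40] avail[A=22 B=26] open={R10,R11,R4,R5,R6,R8,R9}
Step 16: commit R6 -> on_hand[A=40 B=35] avail[A=22 B=26] open={R10,R11,R4,R5,R8,R9}
Step 17: reserve R12 A 2 -> on_hand[A=40 B=35] avail[A=20 B=26] open={R10,R11,R12,R4,R5,R8,R9}
Step 18: cancel R4 -> on_hand[A=40 B=35] avail[A=22 B=26] open={R10,R11,R12,R5,R8,R9}
Step 19: commit R10 -> on_hand[A=33 B=35] avail[A=22 B=26] open={R11,R12,R5,R8,R9}
Final available[A] = 22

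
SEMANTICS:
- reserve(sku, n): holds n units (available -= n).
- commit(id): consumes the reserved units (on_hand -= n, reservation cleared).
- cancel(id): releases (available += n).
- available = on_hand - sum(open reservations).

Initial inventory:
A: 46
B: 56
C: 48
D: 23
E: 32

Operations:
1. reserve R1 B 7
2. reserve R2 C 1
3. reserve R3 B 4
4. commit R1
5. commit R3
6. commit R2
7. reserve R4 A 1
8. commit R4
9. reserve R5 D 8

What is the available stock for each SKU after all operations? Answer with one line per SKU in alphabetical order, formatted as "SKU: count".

Answer: A: 45
B: 45
C: 47
D: 15
E: 32

Derivation:
Step 1: reserve R1 B 7 -> on_hand[A=46 B=56 C=48 D=23 E=32] avail[A=46 B=49 C=48 D=23 E=32] open={R1}
Step 2: reserve R2 C 1 -> on_hand[A=46 B=56 C=48 D=23 E=32] avail[A=46 B=49 C=47 D=23 E=32] open={R1,R2}
Step 3: reserve R3 B 4 -> on_hand[A=46 B=56 C=48 D=23 E=32] avail[A=46 B=45 C=47 D=23 E=32] open={R1,R2,R3}
Step 4: commit R1 -> on_hand[A=46 B=49 C=48 D=23 E=32] avail[A=46 B=45 C=47 D=23 E=32] open={R2,R3}
Step 5: commit R3 -> on_hand[A=46 B=45 C=48 D=23 E=32] avail[A=46 B=45 C=47 D=23 E=32] open={R2}
Step 6: commit R2 -> on_hand[A=46 B=45 C=47 D=23 E=32] avail[A=46 B=45 C=47 D=23 E=32] open={}
Step 7: reserve R4 A 1 -> on_hand[A=46 B=45 C=47 D=23 E=32] avail[A=45 B=45 C=47 D=23 E=32] open={R4}
Step 8: commit R4 -> on_hand[A=45 B=45 C=47 D=23 E=32] avail[A=45 B=45 C=47 D=23 E=32] open={}
Step 9: reserve R5 D 8 -> on_hand[A=45 B=45 C=47 D=23 E=32] avail[A=45 B=45 C=47 D=15 E=32] open={R5}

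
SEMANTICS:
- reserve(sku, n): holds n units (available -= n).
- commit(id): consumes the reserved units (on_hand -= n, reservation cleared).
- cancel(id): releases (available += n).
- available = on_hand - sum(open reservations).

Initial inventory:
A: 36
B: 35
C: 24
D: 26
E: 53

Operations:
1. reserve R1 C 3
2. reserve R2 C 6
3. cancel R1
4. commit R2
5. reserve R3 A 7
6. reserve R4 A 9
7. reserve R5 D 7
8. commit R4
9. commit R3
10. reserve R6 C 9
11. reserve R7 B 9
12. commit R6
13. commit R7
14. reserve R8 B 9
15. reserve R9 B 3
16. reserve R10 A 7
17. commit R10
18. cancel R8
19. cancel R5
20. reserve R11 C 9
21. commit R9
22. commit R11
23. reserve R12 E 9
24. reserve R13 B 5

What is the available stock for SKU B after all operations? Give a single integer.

Answer: 18

Derivation:
Step 1: reserve R1 C 3 -> on_hand[A=36 B=35 C=24 D=26 E=53] avail[A=36 B=35 C=21 D=26 E=53] open={R1}
Step 2: reserve R2 C 6 -> on_hand[A=36 B=35 C=24 D=26 E=53] avail[A=36 B=35 C=15 D=26 E=53] open={R1,R2}
Step 3: cancel R1 -> on_hand[A=36 B=35 C=24 D=26 E=53] avail[A=36 B=35 C=18 D=26 E=53] open={R2}
Step 4: commit R2 -> on_hand[A=36 B=35 C=18 D=26 E=53] avail[A=36 B=35 C=18 D=26 E=53] open={}
Step 5: reserve R3 A 7 -> on_hand[A=36 B=35 C=18 D=26 E=53] avail[A=29 B=35 C=18 D=26 E=53] open={R3}
Step 6: reserve R4 A 9 -> on_hand[A=36 B=35 C=18 D=26 E=53] avail[A=20 B=35 C=18 D=26 E=53] open={R3,R4}
Step 7: reserve R5 D 7 -> on_hand[A=36 B=35 C=18 D=26 E=53] avail[A=20 B=35 C=18 D=19 E=53] open={R3,R4,R5}
Step 8: commit R4 -> on_hand[A=27 B=35 C=18 D=26 E=53] avail[A=20 B=35 C=18 D=19 E=53] open={R3,R5}
Step 9: commit R3 -> on_hand[A=20 B=35 C=18 D=26 E=53] avail[A=20 B=35 C=18 D=19 E=53] open={R5}
Step 10: reserve R6 C 9 -> on_hand[A=20 B=35 C=18 D=26 E=53] avail[A=20 B=35 C=9 D=19 E=53] open={R5,R6}
Step 11: reserve R7 B 9 -> on_hand[A=20 B=35 C=18 D=26 E=53] avail[A=20 B=26 C=9 D=19 E=53] open={R5,R6,R7}
Step 12: commit R6 -> on_hand[A=20 B=35 C=9 D=26 E=53] avail[A=20 B=26 C=9 D=19 E=53] open={R5,R7}
Step 13: commit R7 -> on_hand[A=20 B=26 C=9 D=26 E=53] avail[A=20 B=26 C=9 D=19 E=53] open={R5}
Step 14: reserve R8 B 9 -> on_hand[A=20 B=26 C=9 D=26 E=53] avail[A=20 B=17 C=9 D=19 E=53] open={R5,R8}
Step 15: reserve R9 B 3 -> on_hand[A=20 B=26 C=9 D=26 E=53] avail[A=20 B=14 C=9 D=19 E=53] open={R5,R8,R9}
Step 16: reserve R10 A 7 -> on_hand[A=20 B=26 C=9 D=26 E=53] avail[A=13 B=14 C=9 D=19 E=53] open={R10,R5,R8,R9}
Step 17: commit R10 -> on_hand[A=13 B=26 C=9 D=26 E=53] avail[A=13 B=14 C=9 D=19 E=53] open={R5,R8,R9}
Step 18: cancel R8 -> on_hand[A=13 B=26 C=9 D=26 E=53] avail[A=13 B=23 C=9 D=19 E=53] open={R5,R9}
Step 19: cancel R5 -> on_hand[A=13 B=26 C=9 D=26 E=53] avail[A=13 B=23 C=9 D=26 E=53] open={R9}
Step 20: reserve R11 C 9 -> on_hand[A=13 B=26 C=9 D=26 E=53] avail[A=13 B=23 C=0 D=26 E=53] open={R11,R9}
Step 21: commit R9 -> on_hand[A=13 B=23 C=9 D=26 E=53] avail[A=13 B=23 C=0 D=26 E=53] open={R11}
Step 22: commit R11 -> on_hand[A=13 B=23 C=0 D=26 E=53] avail[A=13 B=23 C=0 D=26 E=53] open={}
Step 23: reserve R12 E 9 -> on_hand[A=13 B=23 C=0 D=26 E=53] avail[A=13 B=23 C=0 D=26 E=44] open={R12}
Step 24: reserve R13 B 5 -> on_hand[A=13 B=23 C=0 D=26 E=53] avail[A=13 B=18 C=0 D=26 E=44] open={R12,R13}
Final available[B] = 18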